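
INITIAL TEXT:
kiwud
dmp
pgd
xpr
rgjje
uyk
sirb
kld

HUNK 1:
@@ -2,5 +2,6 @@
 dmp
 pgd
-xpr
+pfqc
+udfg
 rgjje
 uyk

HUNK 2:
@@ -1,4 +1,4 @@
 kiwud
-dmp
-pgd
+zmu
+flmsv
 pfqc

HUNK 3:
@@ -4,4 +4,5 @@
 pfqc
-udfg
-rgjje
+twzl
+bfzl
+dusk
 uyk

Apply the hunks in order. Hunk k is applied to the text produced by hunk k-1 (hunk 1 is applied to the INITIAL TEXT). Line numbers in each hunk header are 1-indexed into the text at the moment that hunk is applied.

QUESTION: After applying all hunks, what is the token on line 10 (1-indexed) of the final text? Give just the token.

Answer: kld

Derivation:
Hunk 1: at line 2 remove [xpr] add [pfqc,udfg] -> 9 lines: kiwud dmp pgd pfqc udfg rgjje uyk sirb kld
Hunk 2: at line 1 remove [dmp,pgd] add [zmu,flmsv] -> 9 lines: kiwud zmu flmsv pfqc udfg rgjje uyk sirb kld
Hunk 3: at line 4 remove [udfg,rgjje] add [twzl,bfzl,dusk] -> 10 lines: kiwud zmu flmsv pfqc twzl bfzl dusk uyk sirb kld
Final line 10: kld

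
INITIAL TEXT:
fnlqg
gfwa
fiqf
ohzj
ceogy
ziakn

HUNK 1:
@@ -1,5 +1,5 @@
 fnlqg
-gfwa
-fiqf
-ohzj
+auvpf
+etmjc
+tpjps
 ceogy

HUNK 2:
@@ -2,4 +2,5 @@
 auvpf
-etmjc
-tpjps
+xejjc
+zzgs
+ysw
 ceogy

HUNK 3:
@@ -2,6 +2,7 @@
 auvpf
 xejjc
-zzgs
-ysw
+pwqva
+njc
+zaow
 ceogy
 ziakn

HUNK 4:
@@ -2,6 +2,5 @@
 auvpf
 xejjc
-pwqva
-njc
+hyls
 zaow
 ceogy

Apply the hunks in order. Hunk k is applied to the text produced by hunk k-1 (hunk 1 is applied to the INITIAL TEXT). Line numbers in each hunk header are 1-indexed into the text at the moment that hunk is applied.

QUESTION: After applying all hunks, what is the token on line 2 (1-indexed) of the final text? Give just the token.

Answer: auvpf

Derivation:
Hunk 1: at line 1 remove [gfwa,fiqf,ohzj] add [auvpf,etmjc,tpjps] -> 6 lines: fnlqg auvpf etmjc tpjps ceogy ziakn
Hunk 2: at line 2 remove [etmjc,tpjps] add [xejjc,zzgs,ysw] -> 7 lines: fnlqg auvpf xejjc zzgs ysw ceogy ziakn
Hunk 3: at line 2 remove [zzgs,ysw] add [pwqva,njc,zaow] -> 8 lines: fnlqg auvpf xejjc pwqva njc zaow ceogy ziakn
Hunk 4: at line 2 remove [pwqva,njc] add [hyls] -> 7 lines: fnlqg auvpf xejjc hyls zaow ceogy ziakn
Final line 2: auvpf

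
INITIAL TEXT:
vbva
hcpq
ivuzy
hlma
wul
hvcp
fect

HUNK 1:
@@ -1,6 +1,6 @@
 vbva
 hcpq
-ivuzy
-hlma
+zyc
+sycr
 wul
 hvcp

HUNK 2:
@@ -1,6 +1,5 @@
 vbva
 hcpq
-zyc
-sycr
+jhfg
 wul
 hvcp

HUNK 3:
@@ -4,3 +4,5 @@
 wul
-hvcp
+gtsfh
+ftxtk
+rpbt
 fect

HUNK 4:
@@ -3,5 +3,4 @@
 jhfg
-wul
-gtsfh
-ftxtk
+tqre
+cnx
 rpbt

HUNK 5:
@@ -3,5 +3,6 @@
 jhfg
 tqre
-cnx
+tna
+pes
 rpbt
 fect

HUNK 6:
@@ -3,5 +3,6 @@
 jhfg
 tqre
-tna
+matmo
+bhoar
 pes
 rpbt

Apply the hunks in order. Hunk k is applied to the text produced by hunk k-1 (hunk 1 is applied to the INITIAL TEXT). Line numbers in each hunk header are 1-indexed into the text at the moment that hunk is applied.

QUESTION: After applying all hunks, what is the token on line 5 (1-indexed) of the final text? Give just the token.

Answer: matmo

Derivation:
Hunk 1: at line 1 remove [ivuzy,hlma] add [zyc,sycr] -> 7 lines: vbva hcpq zyc sycr wul hvcp fect
Hunk 2: at line 1 remove [zyc,sycr] add [jhfg] -> 6 lines: vbva hcpq jhfg wul hvcp fect
Hunk 3: at line 4 remove [hvcp] add [gtsfh,ftxtk,rpbt] -> 8 lines: vbva hcpq jhfg wul gtsfh ftxtk rpbt fect
Hunk 4: at line 3 remove [wul,gtsfh,ftxtk] add [tqre,cnx] -> 7 lines: vbva hcpq jhfg tqre cnx rpbt fect
Hunk 5: at line 3 remove [cnx] add [tna,pes] -> 8 lines: vbva hcpq jhfg tqre tna pes rpbt fect
Hunk 6: at line 3 remove [tna] add [matmo,bhoar] -> 9 lines: vbva hcpq jhfg tqre matmo bhoar pes rpbt fect
Final line 5: matmo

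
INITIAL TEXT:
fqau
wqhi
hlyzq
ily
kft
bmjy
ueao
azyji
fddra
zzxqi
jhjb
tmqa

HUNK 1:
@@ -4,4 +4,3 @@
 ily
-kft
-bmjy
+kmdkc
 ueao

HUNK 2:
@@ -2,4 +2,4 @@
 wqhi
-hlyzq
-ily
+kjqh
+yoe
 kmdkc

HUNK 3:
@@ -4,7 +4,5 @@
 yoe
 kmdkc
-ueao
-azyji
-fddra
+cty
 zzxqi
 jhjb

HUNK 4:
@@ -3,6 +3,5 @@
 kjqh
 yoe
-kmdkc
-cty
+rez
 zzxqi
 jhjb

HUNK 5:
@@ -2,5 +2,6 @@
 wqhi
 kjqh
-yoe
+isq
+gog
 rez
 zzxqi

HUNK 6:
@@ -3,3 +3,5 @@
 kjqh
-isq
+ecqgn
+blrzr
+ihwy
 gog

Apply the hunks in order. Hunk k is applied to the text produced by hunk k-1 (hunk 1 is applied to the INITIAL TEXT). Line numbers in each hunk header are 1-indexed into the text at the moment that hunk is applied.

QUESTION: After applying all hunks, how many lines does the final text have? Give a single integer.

Answer: 11

Derivation:
Hunk 1: at line 4 remove [kft,bmjy] add [kmdkc] -> 11 lines: fqau wqhi hlyzq ily kmdkc ueao azyji fddra zzxqi jhjb tmqa
Hunk 2: at line 2 remove [hlyzq,ily] add [kjqh,yoe] -> 11 lines: fqau wqhi kjqh yoe kmdkc ueao azyji fddra zzxqi jhjb tmqa
Hunk 3: at line 4 remove [ueao,azyji,fddra] add [cty] -> 9 lines: fqau wqhi kjqh yoe kmdkc cty zzxqi jhjb tmqa
Hunk 4: at line 3 remove [kmdkc,cty] add [rez] -> 8 lines: fqau wqhi kjqh yoe rez zzxqi jhjb tmqa
Hunk 5: at line 2 remove [yoe] add [isq,gog] -> 9 lines: fqau wqhi kjqh isq gog rez zzxqi jhjb tmqa
Hunk 6: at line 3 remove [isq] add [ecqgn,blrzr,ihwy] -> 11 lines: fqau wqhi kjqh ecqgn blrzr ihwy gog rez zzxqi jhjb tmqa
Final line count: 11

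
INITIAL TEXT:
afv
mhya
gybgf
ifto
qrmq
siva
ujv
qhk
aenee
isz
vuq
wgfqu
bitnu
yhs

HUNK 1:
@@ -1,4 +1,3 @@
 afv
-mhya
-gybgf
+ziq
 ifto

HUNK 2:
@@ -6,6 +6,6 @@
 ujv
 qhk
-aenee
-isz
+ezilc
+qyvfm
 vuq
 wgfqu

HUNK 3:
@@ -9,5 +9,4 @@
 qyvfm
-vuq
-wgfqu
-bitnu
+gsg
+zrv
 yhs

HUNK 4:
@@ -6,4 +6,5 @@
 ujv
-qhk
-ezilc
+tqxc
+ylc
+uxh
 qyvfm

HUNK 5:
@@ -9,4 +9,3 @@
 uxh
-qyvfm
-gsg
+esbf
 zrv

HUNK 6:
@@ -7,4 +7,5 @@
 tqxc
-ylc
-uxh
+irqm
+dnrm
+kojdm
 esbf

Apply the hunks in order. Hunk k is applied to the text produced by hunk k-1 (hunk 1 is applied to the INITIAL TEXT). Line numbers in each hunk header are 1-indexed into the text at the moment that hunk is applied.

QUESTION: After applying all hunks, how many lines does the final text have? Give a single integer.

Answer: 13

Derivation:
Hunk 1: at line 1 remove [mhya,gybgf] add [ziq] -> 13 lines: afv ziq ifto qrmq siva ujv qhk aenee isz vuq wgfqu bitnu yhs
Hunk 2: at line 6 remove [aenee,isz] add [ezilc,qyvfm] -> 13 lines: afv ziq ifto qrmq siva ujv qhk ezilc qyvfm vuq wgfqu bitnu yhs
Hunk 3: at line 9 remove [vuq,wgfqu,bitnu] add [gsg,zrv] -> 12 lines: afv ziq ifto qrmq siva ujv qhk ezilc qyvfm gsg zrv yhs
Hunk 4: at line 6 remove [qhk,ezilc] add [tqxc,ylc,uxh] -> 13 lines: afv ziq ifto qrmq siva ujv tqxc ylc uxh qyvfm gsg zrv yhs
Hunk 5: at line 9 remove [qyvfm,gsg] add [esbf] -> 12 lines: afv ziq ifto qrmq siva ujv tqxc ylc uxh esbf zrv yhs
Hunk 6: at line 7 remove [ylc,uxh] add [irqm,dnrm,kojdm] -> 13 lines: afv ziq ifto qrmq siva ujv tqxc irqm dnrm kojdm esbf zrv yhs
Final line count: 13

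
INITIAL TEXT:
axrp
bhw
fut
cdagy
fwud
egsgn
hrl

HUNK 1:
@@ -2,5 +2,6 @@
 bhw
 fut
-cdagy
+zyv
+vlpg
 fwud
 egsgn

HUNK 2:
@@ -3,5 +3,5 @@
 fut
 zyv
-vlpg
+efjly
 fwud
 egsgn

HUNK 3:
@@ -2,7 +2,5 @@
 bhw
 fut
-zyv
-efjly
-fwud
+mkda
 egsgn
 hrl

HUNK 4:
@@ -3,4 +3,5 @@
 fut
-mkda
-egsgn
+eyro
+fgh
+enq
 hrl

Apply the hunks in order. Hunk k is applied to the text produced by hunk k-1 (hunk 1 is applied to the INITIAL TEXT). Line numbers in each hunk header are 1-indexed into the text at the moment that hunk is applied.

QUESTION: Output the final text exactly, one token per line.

Hunk 1: at line 2 remove [cdagy] add [zyv,vlpg] -> 8 lines: axrp bhw fut zyv vlpg fwud egsgn hrl
Hunk 2: at line 3 remove [vlpg] add [efjly] -> 8 lines: axrp bhw fut zyv efjly fwud egsgn hrl
Hunk 3: at line 2 remove [zyv,efjly,fwud] add [mkda] -> 6 lines: axrp bhw fut mkda egsgn hrl
Hunk 4: at line 3 remove [mkda,egsgn] add [eyro,fgh,enq] -> 7 lines: axrp bhw fut eyro fgh enq hrl

Answer: axrp
bhw
fut
eyro
fgh
enq
hrl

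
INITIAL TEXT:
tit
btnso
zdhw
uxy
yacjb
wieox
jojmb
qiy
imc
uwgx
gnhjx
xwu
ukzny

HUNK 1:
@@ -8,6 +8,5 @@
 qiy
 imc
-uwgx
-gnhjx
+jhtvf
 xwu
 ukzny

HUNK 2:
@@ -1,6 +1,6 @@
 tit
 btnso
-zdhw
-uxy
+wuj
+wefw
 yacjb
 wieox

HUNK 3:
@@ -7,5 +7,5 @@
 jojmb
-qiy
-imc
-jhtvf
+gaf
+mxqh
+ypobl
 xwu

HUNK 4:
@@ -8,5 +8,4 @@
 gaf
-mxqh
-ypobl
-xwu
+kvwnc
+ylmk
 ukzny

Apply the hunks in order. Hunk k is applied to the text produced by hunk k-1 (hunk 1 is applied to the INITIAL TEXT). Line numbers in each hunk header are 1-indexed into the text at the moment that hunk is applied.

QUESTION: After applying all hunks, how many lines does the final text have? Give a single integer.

Answer: 11

Derivation:
Hunk 1: at line 8 remove [uwgx,gnhjx] add [jhtvf] -> 12 lines: tit btnso zdhw uxy yacjb wieox jojmb qiy imc jhtvf xwu ukzny
Hunk 2: at line 1 remove [zdhw,uxy] add [wuj,wefw] -> 12 lines: tit btnso wuj wefw yacjb wieox jojmb qiy imc jhtvf xwu ukzny
Hunk 3: at line 7 remove [qiy,imc,jhtvf] add [gaf,mxqh,ypobl] -> 12 lines: tit btnso wuj wefw yacjb wieox jojmb gaf mxqh ypobl xwu ukzny
Hunk 4: at line 8 remove [mxqh,ypobl,xwu] add [kvwnc,ylmk] -> 11 lines: tit btnso wuj wefw yacjb wieox jojmb gaf kvwnc ylmk ukzny
Final line count: 11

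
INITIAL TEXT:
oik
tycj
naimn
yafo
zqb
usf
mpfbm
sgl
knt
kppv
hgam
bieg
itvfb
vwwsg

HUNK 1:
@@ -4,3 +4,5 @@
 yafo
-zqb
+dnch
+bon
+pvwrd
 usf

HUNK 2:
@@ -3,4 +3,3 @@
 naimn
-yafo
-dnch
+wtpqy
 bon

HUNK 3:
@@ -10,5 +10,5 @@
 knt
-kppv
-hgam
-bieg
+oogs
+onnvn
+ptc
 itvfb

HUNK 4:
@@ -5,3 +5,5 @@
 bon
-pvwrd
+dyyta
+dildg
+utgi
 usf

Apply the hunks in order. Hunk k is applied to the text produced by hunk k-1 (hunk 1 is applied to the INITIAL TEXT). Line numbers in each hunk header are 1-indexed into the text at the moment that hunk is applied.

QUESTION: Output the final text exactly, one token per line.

Hunk 1: at line 4 remove [zqb] add [dnch,bon,pvwrd] -> 16 lines: oik tycj naimn yafo dnch bon pvwrd usf mpfbm sgl knt kppv hgam bieg itvfb vwwsg
Hunk 2: at line 3 remove [yafo,dnch] add [wtpqy] -> 15 lines: oik tycj naimn wtpqy bon pvwrd usf mpfbm sgl knt kppv hgam bieg itvfb vwwsg
Hunk 3: at line 10 remove [kppv,hgam,bieg] add [oogs,onnvn,ptc] -> 15 lines: oik tycj naimn wtpqy bon pvwrd usf mpfbm sgl knt oogs onnvn ptc itvfb vwwsg
Hunk 4: at line 5 remove [pvwrd] add [dyyta,dildg,utgi] -> 17 lines: oik tycj naimn wtpqy bon dyyta dildg utgi usf mpfbm sgl knt oogs onnvn ptc itvfb vwwsg

Answer: oik
tycj
naimn
wtpqy
bon
dyyta
dildg
utgi
usf
mpfbm
sgl
knt
oogs
onnvn
ptc
itvfb
vwwsg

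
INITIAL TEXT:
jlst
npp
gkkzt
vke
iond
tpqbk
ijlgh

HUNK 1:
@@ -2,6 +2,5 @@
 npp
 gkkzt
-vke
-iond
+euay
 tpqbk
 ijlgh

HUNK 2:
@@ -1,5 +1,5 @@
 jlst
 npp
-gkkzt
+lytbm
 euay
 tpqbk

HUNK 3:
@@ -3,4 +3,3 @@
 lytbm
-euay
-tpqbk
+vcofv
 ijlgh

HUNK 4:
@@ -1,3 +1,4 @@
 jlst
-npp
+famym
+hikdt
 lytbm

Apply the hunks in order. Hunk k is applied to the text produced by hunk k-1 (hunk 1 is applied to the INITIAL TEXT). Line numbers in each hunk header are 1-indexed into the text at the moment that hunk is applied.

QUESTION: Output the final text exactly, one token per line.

Hunk 1: at line 2 remove [vke,iond] add [euay] -> 6 lines: jlst npp gkkzt euay tpqbk ijlgh
Hunk 2: at line 1 remove [gkkzt] add [lytbm] -> 6 lines: jlst npp lytbm euay tpqbk ijlgh
Hunk 3: at line 3 remove [euay,tpqbk] add [vcofv] -> 5 lines: jlst npp lytbm vcofv ijlgh
Hunk 4: at line 1 remove [npp] add [famym,hikdt] -> 6 lines: jlst famym hikdt lytbm vcofv ijlgh

Answer: jlst
famym
hikdt
lytbm
vcofv
ijlgh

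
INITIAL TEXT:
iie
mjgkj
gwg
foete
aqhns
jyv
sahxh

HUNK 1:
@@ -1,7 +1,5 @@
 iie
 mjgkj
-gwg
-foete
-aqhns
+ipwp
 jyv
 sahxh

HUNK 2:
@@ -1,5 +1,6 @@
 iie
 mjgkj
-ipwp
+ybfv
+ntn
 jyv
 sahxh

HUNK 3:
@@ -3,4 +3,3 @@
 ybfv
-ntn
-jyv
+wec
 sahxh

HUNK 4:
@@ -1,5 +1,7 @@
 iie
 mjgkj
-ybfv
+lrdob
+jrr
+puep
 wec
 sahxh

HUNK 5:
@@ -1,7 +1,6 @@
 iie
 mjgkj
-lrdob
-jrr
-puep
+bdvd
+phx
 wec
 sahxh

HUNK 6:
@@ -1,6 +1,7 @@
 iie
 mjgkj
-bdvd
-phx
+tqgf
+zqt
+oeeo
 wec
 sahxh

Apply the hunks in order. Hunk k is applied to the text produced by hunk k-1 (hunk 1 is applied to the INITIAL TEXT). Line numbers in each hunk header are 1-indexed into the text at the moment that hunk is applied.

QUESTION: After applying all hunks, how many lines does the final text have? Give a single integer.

Answer: 7

Derivation:
Hunk 1: at line 1 remove [gwg,foete,aqhns] add [ipwp] -> 5 lines: iie mjgkj ipwp jyv sahxh
Hunk 2: at line 1 remove [ipwp] add [ybfv,ntn] -> 6 lines: iie mjgkj ybfv ntn jyv sahxh
Hunk 3: at line 3 remove [ntn,jyv] add [wec] -> 5 lines: iie mjgkj ybfv wec sahxh
Hunk 4: at line 1 remove [ybfv] add [lrdob,jrr,puep] -> 7 lines: iie mjgkj lrdob jrr puep wec sahxh
Hunk 5: at line 1 remove [lrdob,jrr,puep] add [bdvd,phx] -> 6 lines: iie mjgkj bdvd phx wec sahxh
Hunk 6: at line 1 remove [bdvd,phx] add [tqgf,zqt,oeeo] -> 7 lines: iie mjgkj tqgf zqt oeeo wec sahxh
Final line count: 7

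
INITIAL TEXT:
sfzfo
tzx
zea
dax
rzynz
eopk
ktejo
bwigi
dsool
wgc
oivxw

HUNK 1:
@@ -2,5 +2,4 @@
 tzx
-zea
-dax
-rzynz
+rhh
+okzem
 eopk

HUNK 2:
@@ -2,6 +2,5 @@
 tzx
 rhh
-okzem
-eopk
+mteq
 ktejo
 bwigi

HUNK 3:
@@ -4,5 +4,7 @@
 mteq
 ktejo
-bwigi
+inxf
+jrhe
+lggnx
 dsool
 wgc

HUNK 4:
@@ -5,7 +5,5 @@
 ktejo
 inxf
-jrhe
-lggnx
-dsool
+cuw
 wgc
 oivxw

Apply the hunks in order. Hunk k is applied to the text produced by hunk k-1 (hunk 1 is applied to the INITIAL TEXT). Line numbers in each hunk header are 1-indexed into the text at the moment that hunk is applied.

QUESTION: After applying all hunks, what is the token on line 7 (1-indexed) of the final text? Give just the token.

Answer: cuw

Derivation:
Hunk 1: at line 2 remove [zea,dax,rzynz] add [rhh,okzem] -> 10 lines: sfzfo tzx rhh okzem eopk ktejo bwigi dsool wgc oivxw
Hunk 2: at line 2 remove [okzem,eopk] add [mteq] -> 9 lines: sfzfo tzx rhh mteq ktejo bwigi dsool wgc oivxw
Hunk 3: at line 4 remove [bwigi] add [inxf,jrhe,lggnx] -> 11 lines: sfzfo tzx rhh mteq ktejo inxf jrhe lggnx dsool wgc oivxw
Hunk 4: at line 5 remove [jrhe,lggnx,dsool] add [cuw] -> 9 lines: sfzfo tzx rhh mteq ktejo inxf cuw wgc oivxw
Final line 7: cuw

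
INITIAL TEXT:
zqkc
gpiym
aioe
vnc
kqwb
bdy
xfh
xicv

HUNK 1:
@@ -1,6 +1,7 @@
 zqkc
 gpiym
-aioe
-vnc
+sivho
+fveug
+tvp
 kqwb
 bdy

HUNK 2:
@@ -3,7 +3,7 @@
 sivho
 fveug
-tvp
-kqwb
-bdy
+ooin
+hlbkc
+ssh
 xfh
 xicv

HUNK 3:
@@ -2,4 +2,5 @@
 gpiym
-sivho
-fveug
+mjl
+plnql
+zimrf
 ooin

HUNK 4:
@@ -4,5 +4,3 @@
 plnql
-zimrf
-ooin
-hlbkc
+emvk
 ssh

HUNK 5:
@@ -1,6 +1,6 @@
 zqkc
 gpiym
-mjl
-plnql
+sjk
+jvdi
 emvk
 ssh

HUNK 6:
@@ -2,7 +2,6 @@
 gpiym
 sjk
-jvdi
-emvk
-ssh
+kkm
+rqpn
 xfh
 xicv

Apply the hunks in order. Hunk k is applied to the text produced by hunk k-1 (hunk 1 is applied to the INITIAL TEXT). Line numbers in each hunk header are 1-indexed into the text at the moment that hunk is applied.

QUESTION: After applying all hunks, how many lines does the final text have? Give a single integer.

Answer: 7

Derivation:
Hunk 1: at line 1 remove [aioe,vnc] add [sivho,fveug,tvp] -> 9 lines: zqkc gpiym sivho fveug tvp kqwb bdy xfh xicv
Hunk 2: at line 3 remove [tvp,kqwb,bdy] add [ooin,hlbkc,ssh] -> 9 lines: zqkc gpiym sivho fveug ooin hlbkc ssh xfh xicv
Hunk 3: at line 2 remove [sivho,fveug] add [mjl,plnql,zimrf] -> 10 lines: zqkc gpiym mjl plnql zimrf ooin hlbkc ssh xfh xicv
Hunk 4: at line 4 remove [zimrf,ooin,hlbkc] add [emvk] -> 8 lines: zqkc gpiym mjl plnql emvk ssh xfh xicv
Hunk 5: at line 1 remove [mjl,plnql] add [sjk,jvdi] -> 8 lines: zqkc gpiym sjk jvdi emvk ssh xfh xicv
Hunk 6: at line 2 remove [jvdi,emvk,ssh] add [kkm,rqpn] -> 7 lines: zqkc gpiym sjk kkm rqpn xfh xicv
Final line count: 7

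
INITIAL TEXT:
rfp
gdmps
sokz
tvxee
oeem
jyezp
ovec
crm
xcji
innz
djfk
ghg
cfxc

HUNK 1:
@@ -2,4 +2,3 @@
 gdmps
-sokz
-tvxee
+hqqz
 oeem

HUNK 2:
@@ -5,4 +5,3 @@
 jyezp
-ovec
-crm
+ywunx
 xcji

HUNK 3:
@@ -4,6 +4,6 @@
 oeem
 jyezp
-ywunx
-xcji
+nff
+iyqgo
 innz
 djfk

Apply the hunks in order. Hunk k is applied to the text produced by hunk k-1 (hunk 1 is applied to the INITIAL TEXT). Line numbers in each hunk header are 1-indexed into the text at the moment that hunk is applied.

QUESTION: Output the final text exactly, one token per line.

Answer: rfp
gdmps
hqqz
oeem
jyezp
nff
iyqgo
innz
djfk
ghg
cfxc

Derivation:
Hunk 1: at line 2 remove [sokz,tvxee] add [hqqz] -> 12 lines: rfp gdmps hqqz oeem jyezp ovec crm xcji innz djfk ghg cfxc
Hunk 2: at line 5 remove [ovec,crm] add [ywunx] -> 11 lines: rfp gdmps hqqz oeem jyezp ywunx xcji innz djfk ghg cfxc
Hunk 3: at line 4 remove [ywunx,xcji] add [nff,iyqgo] -> 11 lines: rfp gdmps hqqz oeem jyezp nff iyqgo innz djfk ghg cfxc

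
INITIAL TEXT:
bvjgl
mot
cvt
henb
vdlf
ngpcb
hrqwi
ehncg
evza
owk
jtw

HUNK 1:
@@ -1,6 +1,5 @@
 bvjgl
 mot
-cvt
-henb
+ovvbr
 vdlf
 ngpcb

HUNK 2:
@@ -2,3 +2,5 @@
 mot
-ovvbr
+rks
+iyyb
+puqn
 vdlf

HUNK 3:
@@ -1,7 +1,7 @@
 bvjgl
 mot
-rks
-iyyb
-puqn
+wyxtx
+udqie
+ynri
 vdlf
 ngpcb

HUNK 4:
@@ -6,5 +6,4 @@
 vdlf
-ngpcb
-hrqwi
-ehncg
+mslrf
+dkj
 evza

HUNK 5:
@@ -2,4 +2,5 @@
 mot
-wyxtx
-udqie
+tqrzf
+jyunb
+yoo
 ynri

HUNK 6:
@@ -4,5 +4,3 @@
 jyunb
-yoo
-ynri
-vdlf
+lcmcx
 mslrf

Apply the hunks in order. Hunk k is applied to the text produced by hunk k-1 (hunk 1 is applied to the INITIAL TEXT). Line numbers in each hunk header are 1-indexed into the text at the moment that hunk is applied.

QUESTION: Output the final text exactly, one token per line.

Answer: bvjgl
mot
tqrzf
jyunb
lcmcx
mslrf
dkj
evza
owk
jtw

Derivation:
Hunk 1: at line 1 remove [cvt,henb] add [ovvbr] -> 10 lines: bvjgl mot ovvbr vdlf ngpcb hrqwi ehncg evza owk jtw
Hunk 2: at line 2 remove [ovvbr] add [rks,iyyb,puqn] -> 12 lines: bvjgl mot rks iyyb puqn vdlf ngpcb hrqwi ehncg evza owk jtw
Hunk 3: at line 1 remove [rks,iyyb,puqn] add [wyxtx,udqie,ynri] -> 12 lines: bvjgl mot wyxtx udqie ynri vdlf ngpcb hrqwi ehncg evza owk jtw
Hunk 4: at line 6 remove [ngpcb,hrqwi,ehncg] add [mslrf,dkj] -> 11 lines: bvjgl mot wyxtx udqie ynri vdlf mslrf dkj evza owk jtw
Hunk 5: at line 2 remove [wyxtx,udqie] add [tqrzf,jyunb,yoo] -> 12 lines: bvjgl mot tqrzf jyunb yoo ynri vdlf mslrf dkj evza owk jtw
Hunk 6: at line 4 remove [yoo,ynri,vdlf] add [lcmcx] -> 10 lines: bvjgl mot tqrzf jyunb lcmcx mslrf dkj evza owk jtw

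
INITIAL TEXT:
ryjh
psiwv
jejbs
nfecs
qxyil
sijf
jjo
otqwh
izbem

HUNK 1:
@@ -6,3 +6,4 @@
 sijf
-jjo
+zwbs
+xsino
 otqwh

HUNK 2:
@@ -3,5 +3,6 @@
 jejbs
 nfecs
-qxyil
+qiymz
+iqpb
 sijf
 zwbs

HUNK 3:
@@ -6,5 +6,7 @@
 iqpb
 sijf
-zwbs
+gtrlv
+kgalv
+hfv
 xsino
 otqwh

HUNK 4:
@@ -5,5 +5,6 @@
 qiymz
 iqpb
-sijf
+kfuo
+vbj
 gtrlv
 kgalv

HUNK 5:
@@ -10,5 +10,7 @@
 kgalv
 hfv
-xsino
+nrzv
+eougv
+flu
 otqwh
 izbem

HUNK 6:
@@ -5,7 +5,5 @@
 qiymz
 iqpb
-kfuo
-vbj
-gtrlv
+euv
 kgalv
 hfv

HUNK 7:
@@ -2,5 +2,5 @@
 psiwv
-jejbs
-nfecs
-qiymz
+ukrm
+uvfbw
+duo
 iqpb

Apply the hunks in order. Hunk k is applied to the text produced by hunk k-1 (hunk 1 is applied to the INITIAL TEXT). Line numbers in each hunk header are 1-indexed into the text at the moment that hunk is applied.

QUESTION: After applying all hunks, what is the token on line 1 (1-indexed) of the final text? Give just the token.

Answer: ryjh

Derivation:
Hunk 1: at line 6 remove [jjo] add [zwbs,xsino] -> 10 lines: ryjh psiwv jejbs nfecs qxyil sijf zwbs xsino otqwh izbem
Hunk 2: at line 3 remove [qxyil] add [qiymz,iqpb] -> 11 lines: ryjh psiwv jejbs nfecs qiymz iqpb sijf zwbs xsino otqwh izbem
Hunk 3: at line 6 remove [zwbs] add [gtrlv,kgalv,hfv] -> 13 lines: ryjh psiwv jejbs nfecs qiymz iqpb sijf gtrlv kgalv hfv xsino otqwh izbem
Hunk 4: at line 5 remove [sijf] add [kfuo,vbj] -> 14 lines: ryjh psiwv jejbs nfecs qiymz iqpb kfuo vbj gtrlv kgalv hfv xsino otqwh izbem
Hunk 5: at line 10 remove [xsino] add [nrzv,eougv,flu] -> 16 lines: ryjh psiwv jejbs nfecs qiymz iqpb kfuo vbj gtrlv kgalv hfv nrzv eougv flu otqwh izbem
Hunk 6: at line 5 remove [kfuo,vbj,gtrlv] add [euv] -> 14 lines: ryjh psiwv jejbs nfecs qiymz iqpb euv kgalv hfv nrzv eougv flu otqwh izbem
Hunk 7: at line 2 remove [jejbs,nfecs,qiymz] add [ukrm,uvfbw,duo] -> 14 lines: ryjh psiwv ukrm uvfbw duo iqpb euv kgalv hfv nrzv eougv flu otqwh izbem
Final line 1: ryjh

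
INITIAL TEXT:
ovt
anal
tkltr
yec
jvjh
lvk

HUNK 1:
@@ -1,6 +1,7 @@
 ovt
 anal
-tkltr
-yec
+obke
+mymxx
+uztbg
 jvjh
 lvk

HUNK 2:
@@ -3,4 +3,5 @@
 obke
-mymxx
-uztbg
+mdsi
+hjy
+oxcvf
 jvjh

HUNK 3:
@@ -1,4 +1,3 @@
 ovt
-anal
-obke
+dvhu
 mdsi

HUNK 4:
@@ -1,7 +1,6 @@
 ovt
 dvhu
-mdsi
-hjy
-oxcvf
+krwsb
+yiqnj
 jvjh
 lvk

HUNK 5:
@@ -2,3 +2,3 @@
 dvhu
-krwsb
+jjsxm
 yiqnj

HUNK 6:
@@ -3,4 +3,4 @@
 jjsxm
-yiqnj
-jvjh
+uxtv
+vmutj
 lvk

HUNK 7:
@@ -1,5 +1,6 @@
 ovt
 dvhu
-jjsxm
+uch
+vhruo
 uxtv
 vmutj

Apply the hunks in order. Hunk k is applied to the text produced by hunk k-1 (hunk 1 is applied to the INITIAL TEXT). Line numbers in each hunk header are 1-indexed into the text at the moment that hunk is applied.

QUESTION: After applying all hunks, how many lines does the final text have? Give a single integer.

Answer: 7

Derivation:
Hunk 1: at line 1 remove [tkltr,yec] add [obke,mymxx,uztbg] -> 7 lines: ovt anal obke mymxx uztbg jvjh lvk
Hunk 2: at line 3 remove [mymxx,uztbg] add [mdsi,hjy,oxcvf] -> 8 lines: ovt anal obke mdsi hjy oxcvf jvjh lvk
Hunk 3: at line 1 remove [anal,obke] add [dvhu] -> 7 lines: ovt dvhu mdsi hjy oxcvf jvjh lvk
Hunk 4: at line 1 remove [mdsi,hjy,oxcvf] add [krwsb,yiqnj] -> 6 lines: ovt dvhu krwsb yiqnj jvjh lvk
Hunk 5: at line 2 remove [krwsb] add [jjsxm] -> 6 lines: ovt dvhu jjsxm yiqnj jvjh lvk
Hunk 6: at line 3 remove [yiqnj,jvjh] add [uxtv,vmutj] -> 6 lines: ovt dvhu jjsxm uxtv vmutj lvk
Hunk 7: at line 1 remove [jjsxm] add [uch,vhruo] -> 7 lines: ovt dvhu uch vhruo uxtv vmutj lvk
Final line count: 7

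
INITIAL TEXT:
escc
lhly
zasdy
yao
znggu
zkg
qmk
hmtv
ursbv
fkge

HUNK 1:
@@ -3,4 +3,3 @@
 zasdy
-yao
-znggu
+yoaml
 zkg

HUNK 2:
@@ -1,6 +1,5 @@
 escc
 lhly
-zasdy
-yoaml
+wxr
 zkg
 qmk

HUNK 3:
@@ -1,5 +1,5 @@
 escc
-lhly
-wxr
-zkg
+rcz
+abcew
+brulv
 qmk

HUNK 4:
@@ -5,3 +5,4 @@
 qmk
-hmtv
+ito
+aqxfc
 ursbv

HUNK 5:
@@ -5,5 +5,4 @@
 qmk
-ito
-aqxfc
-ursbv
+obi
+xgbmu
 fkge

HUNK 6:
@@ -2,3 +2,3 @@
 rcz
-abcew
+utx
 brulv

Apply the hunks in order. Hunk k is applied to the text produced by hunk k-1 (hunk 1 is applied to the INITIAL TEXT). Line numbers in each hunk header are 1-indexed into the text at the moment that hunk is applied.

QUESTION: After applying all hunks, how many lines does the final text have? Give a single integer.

Answer: 8

Derivation:
Hunk 1: at line 3 remove [yao,znggu] add [yoaml] -> 9 lines: escc lhly zasdy yoaml zkg qmk hmtv ursbv fkge
Hunk 2: at line 1 remove [zasdy,yoaml] add [wxr] -> 8 lines: escc lhly wxr zkg qmk hmtv ursbv fkge
Hunk 3: at line 1 remove [lhly,wxr,zkg] add [rcz,abcew,brulv] -> 8 lines: escc rcz abcew brulv qmk hmtv ursbv fkge
Hunk 4: at line 5 remove [hmtv] add [ito,aqxfc] -> 9 lines: escc rcz abcew brulv qmk ito aqxfc ursbv fkge
Hunk 5: at line 5 remove [ito,aqxfc,ursbv] add [obi,xgbmu] -> 8 lines: escc rcz abcew brulv qmk obi xgbmu fkge
Hunk 6: at line 2 remove [abcew] add [utx] -> 8 lines: escc rcz utx brulv qmk obi xgbmu fkge
Final line count: 8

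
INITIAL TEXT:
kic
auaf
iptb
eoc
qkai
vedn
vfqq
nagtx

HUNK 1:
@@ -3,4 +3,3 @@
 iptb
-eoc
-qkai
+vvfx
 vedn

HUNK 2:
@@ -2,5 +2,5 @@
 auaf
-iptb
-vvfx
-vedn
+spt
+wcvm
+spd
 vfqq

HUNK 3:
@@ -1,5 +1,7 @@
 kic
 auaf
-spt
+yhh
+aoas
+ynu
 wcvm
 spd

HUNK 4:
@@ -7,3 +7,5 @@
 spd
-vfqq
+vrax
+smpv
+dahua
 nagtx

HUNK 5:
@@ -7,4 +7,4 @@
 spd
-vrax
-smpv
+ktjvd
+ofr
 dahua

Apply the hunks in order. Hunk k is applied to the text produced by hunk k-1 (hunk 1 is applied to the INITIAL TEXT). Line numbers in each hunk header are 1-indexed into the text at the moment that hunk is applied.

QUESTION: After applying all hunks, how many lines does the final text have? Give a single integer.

Answer: 11

Derivation:
Hunk 1: at line 3 remove [eoc,qkai] add [vvfx] -> 7 lines: kic auaf iptb vvfx vedn vfqq nagtx
Hunk 2: at line 2 remove [iptb,vvfx,vedn] add [spt,wcvm,spd] -> 7 lines: kic auaf spt wcvm spd vfqq nagtx
Hunk 3: at line 1 remove [spt] add [yhh,aoas,ynu] -> 9 lines: kic auaf yhh aoas ynu wcvm spd vfqq nagtx
Hunk 4: at line 7 remove [vfqq] add [vrax,smpv,dahua] -> 11 lines: kic auaf yhh aoas ynu wcvm spd vrax smpv dahua nagtx
Hunk 5: at line 7 remove [vrax,smpv] add [ktjvd,ofr] -> 11 lines: kic auaf yhh aoas ynu wcvm spd ktjvd ofr dahua nagtx
Final line count: 11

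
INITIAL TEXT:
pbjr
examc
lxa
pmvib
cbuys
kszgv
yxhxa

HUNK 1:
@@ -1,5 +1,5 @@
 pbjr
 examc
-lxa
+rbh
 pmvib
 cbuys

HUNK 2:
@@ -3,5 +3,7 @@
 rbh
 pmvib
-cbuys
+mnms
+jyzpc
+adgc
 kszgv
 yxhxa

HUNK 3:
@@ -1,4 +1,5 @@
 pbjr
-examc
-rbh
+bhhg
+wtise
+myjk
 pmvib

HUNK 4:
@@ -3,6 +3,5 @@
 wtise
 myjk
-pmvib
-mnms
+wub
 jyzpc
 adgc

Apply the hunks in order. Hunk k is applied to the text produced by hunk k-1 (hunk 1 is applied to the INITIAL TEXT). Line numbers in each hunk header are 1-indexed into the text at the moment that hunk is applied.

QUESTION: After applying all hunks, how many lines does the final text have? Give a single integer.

Answer: 9

Derivation:
Hunk 1: at line 1 remove [lxa] add [rbh] -> 7 lines: pbjr examc rbh pmvib cbuys kszgv yxhxa
Hunk 2: at line 3 remove [cbuys] add [mnms,jyzpc,adgc] -> 9 lines: pbjr examc rbh pmvib mnms jyzpc adgc kszgv yxhxa
Hunk 3: at line 1 remove [examc,rbh] add [bhhg,wtise,myjk] -> 10 lines: pbjr bhhg wtise myjk pmvib mnms jyzpc adgc kszgv yxhxa
Hunk 4: at line 3 remove [pmvib,mnms] add [wub] -> 9 lines: pbjr bhhg wtise myjk wub jyzpc adgc kszgv yxhxa
Final line count: 9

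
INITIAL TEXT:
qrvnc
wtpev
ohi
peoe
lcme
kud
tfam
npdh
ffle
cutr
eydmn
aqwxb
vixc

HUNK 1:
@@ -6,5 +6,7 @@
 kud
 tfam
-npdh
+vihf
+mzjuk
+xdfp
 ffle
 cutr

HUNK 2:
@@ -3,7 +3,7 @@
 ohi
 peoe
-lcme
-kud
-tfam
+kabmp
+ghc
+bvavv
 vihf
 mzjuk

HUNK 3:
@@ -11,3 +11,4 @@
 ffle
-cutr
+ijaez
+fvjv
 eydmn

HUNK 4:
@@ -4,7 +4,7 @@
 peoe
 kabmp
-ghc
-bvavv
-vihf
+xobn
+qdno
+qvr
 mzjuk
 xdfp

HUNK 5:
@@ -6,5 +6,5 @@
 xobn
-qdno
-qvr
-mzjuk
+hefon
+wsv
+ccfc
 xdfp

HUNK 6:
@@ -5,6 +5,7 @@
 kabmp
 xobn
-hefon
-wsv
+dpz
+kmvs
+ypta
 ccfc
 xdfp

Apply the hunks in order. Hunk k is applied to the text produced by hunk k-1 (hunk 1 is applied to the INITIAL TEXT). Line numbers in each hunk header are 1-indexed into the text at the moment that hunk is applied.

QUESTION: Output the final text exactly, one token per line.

Hunk 1: at line 6 remove [npdh] add [vihf,mzjuk,xdfp] -> 15 lines: qrvnc wtpev ohi peoe lcme kud tfam vihf mzjuk xdfp ffle cutr eydmn aqwxb vixc
Hunk 2: at line 3 remove [lcme,kud,tfam] add [kabmp,ghc,bvavv] -> 15 lines: qrvnc wtpev ohi peoe kabmp ghc bvavv vihf mzjuk xdfp ffle cutr eydmn aqwxb vixc
Hunk 3: at line 11 remove [cutr] add [ijaez,fvjv] -> 16 lines: qrvnc wtpev ohi peoe kabmp ghc bvavv vihf mzjuk xdfp ffle ijaez fvjv eydmn aqwxb vixc
Hunk 4: at line 4 remove [ghc,bvavv,vihf] add [xobn,qdno,qvr] -> 16 lines: qrvnc wtpev ohi peoe kabmp xobn qdno qvr mzjuk xdfp ffle ijaez fvjv eydmn aqwxb vixc
Hunk 5: at line 6 remove [qdno,qvr,mzjuk] add [hefon,wsv,ccfc] -> 16 lines: qrvnc wtpev ohi peoe kabmp xobn hefon wsv ccfc xdfp ffle ijaez fvjv eydmn aqwxb vixc
Hunk 6: at line 5 remove [hefon,wsv] add [dpz,kmvs,ypta] -> 17 lines: qrvnc wtpev ohi peoe kabmp xobn dpz kmvs ypta ccfc xdfp ffle ijaez fvjv eydmn aqwxb vixc

Answer: qrvnc
wtpev
ohi
peoe
kabmp
xobn
dpz
kmvs
ypta
ccfc
xdfp
ffle
ijaez
fvjv
eydmn
aqwxb
vixc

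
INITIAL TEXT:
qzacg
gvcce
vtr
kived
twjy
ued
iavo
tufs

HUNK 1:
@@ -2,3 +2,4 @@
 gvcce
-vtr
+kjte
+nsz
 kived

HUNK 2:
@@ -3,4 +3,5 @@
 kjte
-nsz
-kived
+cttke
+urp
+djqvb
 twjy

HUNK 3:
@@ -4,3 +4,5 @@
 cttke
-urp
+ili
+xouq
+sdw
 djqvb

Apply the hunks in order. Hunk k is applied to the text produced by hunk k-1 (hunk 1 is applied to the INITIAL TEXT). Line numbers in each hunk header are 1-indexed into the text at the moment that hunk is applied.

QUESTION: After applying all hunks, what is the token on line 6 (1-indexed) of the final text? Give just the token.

Answer: xouq

Derivation:
Hunk 1: at line 2 remove [vtr] add [kjte,nsz] -> 9 lines: qzacg gvcce kjte nsz kived twjy ued iavo tufs
Hunk 2: at line 3 remove [nsz,kived] add [cttke,urp,djqvb] -> 10 lines: qzacg gvcce kjte cttke urp djqvb twjy ued iavo tufs
Hunk 3: at line 4 remove [urp] add [ili,xouq,sdw] -> 12 lines: qzacg gvcce kjte cttke ili xouq sdw djqvb twjy ued iavo tufs
Final line 6: xouq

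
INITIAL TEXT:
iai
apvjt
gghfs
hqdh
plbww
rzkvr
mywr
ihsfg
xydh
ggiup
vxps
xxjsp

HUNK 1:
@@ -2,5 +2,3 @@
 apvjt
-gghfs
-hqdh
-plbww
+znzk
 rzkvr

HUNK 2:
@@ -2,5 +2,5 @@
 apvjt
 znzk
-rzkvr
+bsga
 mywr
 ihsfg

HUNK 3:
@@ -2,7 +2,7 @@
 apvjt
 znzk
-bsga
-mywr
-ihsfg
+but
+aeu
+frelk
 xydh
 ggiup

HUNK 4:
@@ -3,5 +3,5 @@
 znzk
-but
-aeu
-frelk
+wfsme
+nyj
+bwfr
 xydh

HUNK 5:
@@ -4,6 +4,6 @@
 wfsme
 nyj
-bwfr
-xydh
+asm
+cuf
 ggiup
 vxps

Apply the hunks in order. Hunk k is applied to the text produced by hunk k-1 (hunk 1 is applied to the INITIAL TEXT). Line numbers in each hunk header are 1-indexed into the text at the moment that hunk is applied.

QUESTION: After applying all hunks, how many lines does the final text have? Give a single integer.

Answer: 10

Derivation:
Hunk 1: at line 2 remove [gghfs,hqdh,plbww] add [znzk] -> 10 lines: iai apvjt znzk rzkvr mywr ihsfg xydh ggiup vxps xxjsp
Hunk 2: at line 2 remove [rzkvr] add [bsga] -> 10 lines: iai apvjt znzk bsga mywr ihsfg xydh ggiup vxps xxjsp
Hunk 3: at line 2 remove [bsga,mywr,ihsfg] add [but,aeu,frelk] -> 10 lines: iai apvjt znzk but aeu frelk xydh ggiup vxps xxjsp
Hunk 4: at line 3 remove [but,aeu,frelk] add [wfsme,nyj,bwfr] -> 10 lines: iai apvjt znzk wfsme nyj bwfr xydh ggiup vxps xxjsp
Hunk 5: at line 4 remove [bwfr,xydh] add [asm,cuf] -> 10 lines: iai apvjt znzk wfsme nyj asm cuf ggiup vxps xxjsp
Final line count: 10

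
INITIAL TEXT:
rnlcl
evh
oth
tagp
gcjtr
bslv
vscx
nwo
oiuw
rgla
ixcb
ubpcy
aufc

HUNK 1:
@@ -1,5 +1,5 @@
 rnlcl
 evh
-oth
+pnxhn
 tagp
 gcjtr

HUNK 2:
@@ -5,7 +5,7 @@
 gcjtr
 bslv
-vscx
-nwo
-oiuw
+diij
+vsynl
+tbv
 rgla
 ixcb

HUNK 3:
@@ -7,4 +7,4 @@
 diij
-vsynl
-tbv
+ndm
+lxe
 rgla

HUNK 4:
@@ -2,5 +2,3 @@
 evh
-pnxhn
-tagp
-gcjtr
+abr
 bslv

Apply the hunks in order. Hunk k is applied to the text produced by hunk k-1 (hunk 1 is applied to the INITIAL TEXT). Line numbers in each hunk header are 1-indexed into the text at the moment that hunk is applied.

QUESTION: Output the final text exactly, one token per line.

Hunk 1: at line 1 remove [oth] add [pnxhn] -> 13 lines: rnlcl evh pnxhn tagp gcjtr bslv vscx nwo oiuw rgla ixcb ubpcy aufc
Hunk 2: at line 5 remove [vscx,nwo,oiuw] add [diij,vsynl,tbv] -> 13 lines: rnlcl evh pnxhn tagp gcjtr bslv diij vsynl tbv rgla ixcb ubpcy aufc
Hunk 3: at line 7 remove [vsynl,tbv] add [ndm,lxe] -> 13 lines: rnlcl evh pnxhn tagp gcjtr bslv diij ndm lxe rgla ixcb ubpcy aufc
Hunk 4: at line 2 remove [pnxhn,tagp,gcjtr] add [abr] -> 11 lines: rnlcl evh abr bslv diij ndm lxe rgla ixcb ubpcy aufc

Answer: rnlcl
evh
abr
bslv
diij
ndm
lxe
rgla
ixcb
ubpcy
aufc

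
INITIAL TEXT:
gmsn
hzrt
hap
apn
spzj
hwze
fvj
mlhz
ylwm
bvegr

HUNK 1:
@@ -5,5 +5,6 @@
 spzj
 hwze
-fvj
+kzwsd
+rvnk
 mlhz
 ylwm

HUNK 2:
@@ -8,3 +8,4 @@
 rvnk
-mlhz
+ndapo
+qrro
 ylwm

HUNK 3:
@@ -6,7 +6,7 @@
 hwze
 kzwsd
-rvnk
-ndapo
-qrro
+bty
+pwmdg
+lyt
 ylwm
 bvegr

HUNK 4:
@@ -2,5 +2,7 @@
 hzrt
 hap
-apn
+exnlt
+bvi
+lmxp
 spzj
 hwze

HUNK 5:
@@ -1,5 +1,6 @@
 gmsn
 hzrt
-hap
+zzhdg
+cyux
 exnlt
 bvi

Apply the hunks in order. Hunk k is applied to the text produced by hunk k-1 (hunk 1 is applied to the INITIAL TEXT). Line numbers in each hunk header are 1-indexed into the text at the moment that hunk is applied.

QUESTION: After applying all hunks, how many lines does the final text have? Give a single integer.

Hunk 1: at line 5 remove [fvj] add [kzwsd,rvnk] -> 11 lines: gmsn hzrt hap apn spzj hwze kzwsd rvnk mlhz ylwm bvegr
Hunk 2: at line 8 remove [mlhz] add [ndapo,qrro] -> 12 lines: gmsn hzrt hap apn spzj hwze kzwsd rvnk ndapo qrro ylwm bvegr
Hunk 3: at line 6 remove [rvnk,ndapo,qrro] add [bty,pwmdg,lyt] -> 12 lines: gmsn hzrt hap apn spzj hwze kzwsd bty pwmdg lyt ylwm bvegr
Hunk 4: at line 2 remove [apn] add [exnlt,bvi,lmxp] -> 14 lines: gmsn hzrt hap exnlt bvi lmxp spzj hwze kzwsd bty pwmdg lyt ylwm bvegr
Hunk 5: at line 1 remove [hap] add [zzhdg,cyux] -> 15 lines: gmsn hzrt zzhdg cyux exnlt bvi lmxp spzj hwze kzwsd bty pwmdg lyt ylwm bvegr
Final line count: 15

Answer: 15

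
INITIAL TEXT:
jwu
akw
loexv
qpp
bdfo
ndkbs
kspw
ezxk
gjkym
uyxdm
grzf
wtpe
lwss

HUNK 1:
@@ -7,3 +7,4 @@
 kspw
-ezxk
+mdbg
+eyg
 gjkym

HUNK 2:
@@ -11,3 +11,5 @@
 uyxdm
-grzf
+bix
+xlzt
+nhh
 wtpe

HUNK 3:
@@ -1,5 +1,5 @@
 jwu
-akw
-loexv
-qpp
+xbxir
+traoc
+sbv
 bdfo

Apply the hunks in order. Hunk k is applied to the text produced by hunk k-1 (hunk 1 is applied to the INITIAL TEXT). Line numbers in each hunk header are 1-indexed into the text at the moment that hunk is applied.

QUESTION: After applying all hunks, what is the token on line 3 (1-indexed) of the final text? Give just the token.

Answer: traoc

Derivation:
Hunk 1: at line 7 remove [ezxk] add [mdbg,eyg] -> 14 lines: jwu akw loexv qpp bdfo ndkbs kspw mdbg eyg gjkym uyxdm grzf wtpe lwss
Hunk 2: at line 11 remove [grzf] add [bix,xlzt,nhh] -> 16 lines: jwu akw loexv qpp bdfo ndkbs kspw mdbg eyg gjkym uyxdm bix xlzt nhh wtpe lwss
Hunk 3: at line 1 remove [akw,loexv,qpp] add [xbxir,traoc,sbv] -> 16 lines: jwu xbxir traoc sbv bdfo ndkbs kspw mdbg eyg gjkym uyxdm bix xlzt nhh wtpe lwss
Final line 3: traoc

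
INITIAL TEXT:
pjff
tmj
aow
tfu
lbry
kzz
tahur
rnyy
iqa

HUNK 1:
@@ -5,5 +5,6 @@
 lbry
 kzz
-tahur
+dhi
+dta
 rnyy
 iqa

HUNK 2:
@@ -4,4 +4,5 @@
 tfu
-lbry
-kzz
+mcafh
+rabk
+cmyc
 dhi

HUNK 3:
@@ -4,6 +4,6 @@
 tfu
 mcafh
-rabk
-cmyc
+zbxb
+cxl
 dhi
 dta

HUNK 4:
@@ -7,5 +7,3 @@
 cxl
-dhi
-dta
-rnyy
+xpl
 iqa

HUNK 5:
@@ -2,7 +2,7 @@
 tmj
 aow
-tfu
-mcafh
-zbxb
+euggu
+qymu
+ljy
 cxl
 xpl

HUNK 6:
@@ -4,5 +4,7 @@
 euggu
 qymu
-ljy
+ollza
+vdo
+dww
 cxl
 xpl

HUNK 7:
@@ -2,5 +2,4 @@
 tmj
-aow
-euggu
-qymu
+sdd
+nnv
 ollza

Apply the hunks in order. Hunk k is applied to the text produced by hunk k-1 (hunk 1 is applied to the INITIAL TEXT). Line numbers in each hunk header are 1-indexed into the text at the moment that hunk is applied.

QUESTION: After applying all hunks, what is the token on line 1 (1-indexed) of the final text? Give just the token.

Answer: pjff

Derivation:
Hunk 1: at line 5 remove [tahur] add [dhi,dta] -> 10 lines: pjff tmj aow tfu lbry kzz dhi dta rnyy iqa
Hunk 2: at line 4 remove [lbry,kzz] add [mcafh,rabk,cmyc] -> 11 lines: pjff tmj aow tfu mcafh rabk cmyc dhi dta rnyy iqa
Hunk 3: at line 4 remove [rabk,cmyc] add [zbxb,cxl] -> 11 lines: pjff tmj aow tfu mcafh zbxb cxl dhi dta rnyy iqa
Hunk 4: at line 7 remove [dhi,dta,rnyy] add [xpl] -> 9 lines: pjff tmj aow tfu mcafh zbxb cxl xpl iqa
Hunk 5: at line 2 remove [tfu,mcafh,zbxb] add [euggu,qymu,ljy] -> 9 lines: pjff tmj aow euggu qymu ljy cxl xpl iqa
Hunk 6: at line 4 remove [ljy] add [ollza,vdo,dww] -> 11 lines: pjff tmj aow euggu qymu ollza vdo dww cxl xpl iqa
Hunk 7: at line 2 remove [aow,euggu,qymu] add [sdd,nnv] -> 10 lines: pjff tmj sdd nnv ollza vdo dww cxl xpl iqa
Final line 1: pjff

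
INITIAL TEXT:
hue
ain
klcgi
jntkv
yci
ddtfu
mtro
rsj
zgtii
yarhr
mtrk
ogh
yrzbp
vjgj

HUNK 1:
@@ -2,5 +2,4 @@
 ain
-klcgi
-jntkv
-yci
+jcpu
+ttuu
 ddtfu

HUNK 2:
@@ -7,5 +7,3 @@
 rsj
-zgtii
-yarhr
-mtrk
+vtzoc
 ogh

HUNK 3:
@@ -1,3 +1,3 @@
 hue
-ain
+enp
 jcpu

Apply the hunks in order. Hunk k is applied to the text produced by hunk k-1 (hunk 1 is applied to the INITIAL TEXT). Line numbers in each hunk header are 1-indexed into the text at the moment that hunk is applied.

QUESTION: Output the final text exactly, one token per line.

Answer: hue
enp
jcpu
ttuu
ddtfu
mtro
rsj
vtzoc
ogh
yrzbp
vjgj

Derivation:
Hunk 1: at line 2 remove [klcgi,jntkv,yci] add [jcpu,ttuu] -> 13 lines: hue ain jcpu ttuu ddtfu mtro rsj zgtii yarhr mtrk ogh yrzbp vjgj
Hunk 2: at line 7 remove [zgtii,yarhr,mtrk] add [vtzoc] -> 11 lines: hue ain jcpu ttuu ddtfu mtro rsj vtzoc ogh yrzbp vjgj
Hunk 3: at line 1 remove [ain] add [enp] -> 11 lines: hue enp jcpu ttuu ddtfu mtro rsj vtzoc ogh yrzbp vjgj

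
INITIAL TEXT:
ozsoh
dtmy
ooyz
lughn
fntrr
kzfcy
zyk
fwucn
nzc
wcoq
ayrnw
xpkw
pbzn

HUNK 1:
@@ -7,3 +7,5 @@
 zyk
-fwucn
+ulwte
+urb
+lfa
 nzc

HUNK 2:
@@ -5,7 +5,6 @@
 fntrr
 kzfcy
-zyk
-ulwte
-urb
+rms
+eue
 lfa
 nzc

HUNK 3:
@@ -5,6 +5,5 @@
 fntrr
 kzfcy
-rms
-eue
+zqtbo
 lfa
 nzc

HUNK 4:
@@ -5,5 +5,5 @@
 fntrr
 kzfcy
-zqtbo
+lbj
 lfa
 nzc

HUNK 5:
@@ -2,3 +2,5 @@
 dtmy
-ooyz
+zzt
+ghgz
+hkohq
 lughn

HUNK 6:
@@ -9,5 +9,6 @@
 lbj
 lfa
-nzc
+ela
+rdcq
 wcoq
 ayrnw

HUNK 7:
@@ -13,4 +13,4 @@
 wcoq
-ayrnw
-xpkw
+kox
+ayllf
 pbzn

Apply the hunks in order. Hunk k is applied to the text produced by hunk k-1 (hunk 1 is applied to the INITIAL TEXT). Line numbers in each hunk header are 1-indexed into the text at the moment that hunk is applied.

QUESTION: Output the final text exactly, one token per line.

Hunk 1: at line 7 remove [fwucn] add [ulwte,urb,lfa] -> 15 lines: ozsoh dtmy ooyz lughn fntrr kzfcy zyk ulwte urb lfa nzc wcoq ayrnw xpkw pbzn
Hunk 2: at line 5 remove [zyk,ulwte,urb] add [rms,eue] -> 14 lines: ozsoh dtmy ooyz lughn fntrr kzfcy rms eue lfa nzc wcoq ayrnw xpkw pbzn
Hunk 3: at line 5 remove [rms,eue] add [zqtbo] -> 13 lines: ozsoh dtmy ooyz lughn fntrr kzfcy zqtbo lfa nzc wcoq ayrnw xpkw pbzn
Hunk 4: at line 5 remove [zqtbo] add [lbj] -> 13 lines: ozsoh dtmy ooyz lughn fntrr kzfcy lbj lfa nzc wcoq ayrnw xpkw pbzn
Hunk 5: at line 2 remove [ooyz] add [zzt,ghgz,hkohq] -> 15 lines: ozsoh dtmy zzt ghgz hkohq lughn fntrr kzfcy lbj lfa nzc wcoq ayrnw xpkw pbzn
Hunk 6: at line 9 remove [nzc] add [ela,rdcq] -> 16 lines: ozsoh dtmy zzt ghgz hkohq lughn fntrr kzfcy lbj lfa ela rdcq wcoq ayrnw xpkw pbzn
Hunk 7: at line 13 remove [ayrnw,xpkw] add [kox,ayllf] -> 16 lines: ozsoh dtmy zzt ghgz hkohq lughn fntrr kzfcy lbj lfa ela rdcq wcoq kox ayllf pbzn

Answer: ozsoh
dtmy
zzt
ghgz
hkohq
lughn
fntrr
kzfcy
lbj
lfa
ela
rdcq
wcoq
kox
ayllf
pbzn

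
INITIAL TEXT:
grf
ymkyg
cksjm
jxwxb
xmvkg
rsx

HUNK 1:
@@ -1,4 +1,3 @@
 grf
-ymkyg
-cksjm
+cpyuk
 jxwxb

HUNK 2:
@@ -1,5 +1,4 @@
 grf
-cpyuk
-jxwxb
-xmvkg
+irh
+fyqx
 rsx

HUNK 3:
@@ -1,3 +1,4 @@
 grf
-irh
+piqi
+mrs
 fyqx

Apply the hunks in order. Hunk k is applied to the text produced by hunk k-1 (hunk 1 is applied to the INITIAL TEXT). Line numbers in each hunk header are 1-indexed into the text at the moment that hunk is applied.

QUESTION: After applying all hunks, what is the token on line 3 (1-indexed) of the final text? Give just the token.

Hunk 1: at line 1 remove [ymkyg,cksjm] add [cpyuk] -> 5 lines: grf cpyuk jxwxb xmvkg rsx
Hunk 2: at line 1 remove [cpyuk,jxwxb,xmvkg] add [irh,fyqx] -> 4 lines: grf irh fyqx rsx
Hunk 3: at line 1 remove [irh] add [piqi,mrs] -> 5 lines: grf piqi mrs fyqx rsx
Final line 3: mrs

Answer: mrs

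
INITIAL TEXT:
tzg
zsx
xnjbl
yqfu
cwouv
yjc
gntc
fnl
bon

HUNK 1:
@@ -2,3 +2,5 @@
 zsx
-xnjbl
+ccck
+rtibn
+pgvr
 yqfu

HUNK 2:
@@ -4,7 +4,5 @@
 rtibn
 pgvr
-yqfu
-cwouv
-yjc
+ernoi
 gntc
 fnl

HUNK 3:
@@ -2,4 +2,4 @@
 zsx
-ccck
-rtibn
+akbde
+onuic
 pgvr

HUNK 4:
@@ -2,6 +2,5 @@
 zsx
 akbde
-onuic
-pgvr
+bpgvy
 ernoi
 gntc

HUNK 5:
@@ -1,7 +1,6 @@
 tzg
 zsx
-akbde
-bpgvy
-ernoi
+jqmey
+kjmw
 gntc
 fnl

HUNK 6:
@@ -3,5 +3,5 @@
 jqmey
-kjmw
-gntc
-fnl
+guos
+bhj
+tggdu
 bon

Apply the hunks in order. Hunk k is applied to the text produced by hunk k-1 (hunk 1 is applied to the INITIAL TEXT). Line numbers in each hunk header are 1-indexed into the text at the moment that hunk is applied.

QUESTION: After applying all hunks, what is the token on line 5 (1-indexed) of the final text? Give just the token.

Answer: bhj

Derivation:
Hunk 1: at line 2 remove [xnjbl] add [ccck,rtibn,pgvr] -> 11 lines: tzg zsx ccck rtibn pgvr yqfu cwouv yjc gntc fnl bon
Hunk 2: at line 4 remove [yqfu,cwouv,yjc] add [ernoi] -> 9 lines: tzg zsx ccck rtibn pgvr ernoi gntc fnl bon
Hunk 3: at line 2 remove [ccck,rtibn] add [akbde,onuic] -> 9 lines: tzg zsx akbde onuic pgvr ernoi gntc fnl bon
Hunk 4: at line 2 remove [onuic,pgvr] add [bpgvy] -> 8 lines: tzg zsx akbde bpgvy ernoi gntc fnl bon
Hunk 5: at line 1 remove [akbde,bpgvy,ernoi] add [jqmey,kjmw] -> 7 lines: tzg zsx jqmey kjmw gntc fnl bon
Hunk 6: at line 3 remove [kjmw,gntc,fnl] add [guos,bhj,tggdu] -> 7 lines: tzg zsx jqmey guos bhj tggdu bon
Final line 5: bhj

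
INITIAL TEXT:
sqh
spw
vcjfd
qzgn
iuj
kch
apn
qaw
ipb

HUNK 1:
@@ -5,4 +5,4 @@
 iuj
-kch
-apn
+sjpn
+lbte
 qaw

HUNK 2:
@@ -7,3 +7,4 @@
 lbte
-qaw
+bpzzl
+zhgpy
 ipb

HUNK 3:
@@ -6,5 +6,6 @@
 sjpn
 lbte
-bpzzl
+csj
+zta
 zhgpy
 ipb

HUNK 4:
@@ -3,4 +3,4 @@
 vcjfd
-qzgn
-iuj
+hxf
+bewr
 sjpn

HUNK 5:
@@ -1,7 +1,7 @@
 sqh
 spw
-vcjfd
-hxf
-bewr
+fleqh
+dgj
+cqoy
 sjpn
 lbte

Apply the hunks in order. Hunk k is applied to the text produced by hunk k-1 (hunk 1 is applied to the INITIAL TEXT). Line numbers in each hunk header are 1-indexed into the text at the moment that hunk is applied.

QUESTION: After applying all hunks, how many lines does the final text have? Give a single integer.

Answer: 11

Derivation:
Hunk 1: at line 5 remove [kch,apn] add [sjpn,lbte] -> 9 lines: sqh spw vcjfd qzgn iuj sjpn lbte qaw ipb
Hunk 2: at line 7 remove [qaw] add [bpzzl,zhgpy] -> 10 lines: sqh spw vcjfd qzgn iuj sjpn lbte bpzzl zhgpy ipb
Hunk 3: at line 6 remove [bpzzl] add [csj,zta] -> 11 lines: sqh spw vcjfd qzgn iuj sjpn lbte csj zta zhgpy ipb
Hunk 4: at line 3 remove [qzgn,iuj] add [hxf,bewr] -> 11 lines: sqh spw vcjfd hxf bewr sjpn lbte csj zta zhgpy ipb
Hunk 5: at line 1 remove [vcjfd,hxf,bewr] add [fleqh,dgj,cqoy] -> 11 lines: sqh spw fleqh dgj cqoy sjpn lbte csj zta zhgpy ipb
Final line count: 11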